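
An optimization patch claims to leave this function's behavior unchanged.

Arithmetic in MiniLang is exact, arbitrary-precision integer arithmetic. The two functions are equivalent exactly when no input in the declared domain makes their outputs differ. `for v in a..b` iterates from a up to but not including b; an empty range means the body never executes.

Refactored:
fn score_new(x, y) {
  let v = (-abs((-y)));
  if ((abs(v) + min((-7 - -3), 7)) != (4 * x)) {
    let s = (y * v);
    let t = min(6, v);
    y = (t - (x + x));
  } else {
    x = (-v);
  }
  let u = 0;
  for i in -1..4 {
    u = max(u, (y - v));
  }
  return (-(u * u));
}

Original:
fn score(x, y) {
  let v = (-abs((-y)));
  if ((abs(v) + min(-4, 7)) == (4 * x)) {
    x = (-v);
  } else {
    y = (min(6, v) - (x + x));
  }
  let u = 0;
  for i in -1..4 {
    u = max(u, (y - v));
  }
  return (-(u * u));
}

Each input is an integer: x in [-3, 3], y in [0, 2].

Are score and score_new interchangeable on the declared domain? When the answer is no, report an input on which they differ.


This is a faithful refactor — comparison usage differs, plus arithmetic usage differs, plus constant usage differs, plus statement counts differ, plus local variable names differ, but the computed results match everywhere.
One worked example (x=2, y=1) — score: v=-1, then ((abs(v) + min(-4, 7)) == (4 * x)) is false, then y=-5, then u=0, then (i=-1), then u=0, then (i=0), then u=0, then (i=1), then u=0, then (i=2), then u=0, then (i=3), then u=0, then returns 0; score_new: v=-1, then ((abs(v) + min((-7 - -3), 7)) != (4 * x)) is true, then s=-1, then t=-1, then y=-5, then u=0, then (i=-1), then u=0, then (i=0), then u=0, then (i=1), then u=0, then (i=2), then u=0, then (i=3), then u=0, then returns 0; agreement on 0.
Every one of the 21 inputs gives matching results.
verdict: equivalent


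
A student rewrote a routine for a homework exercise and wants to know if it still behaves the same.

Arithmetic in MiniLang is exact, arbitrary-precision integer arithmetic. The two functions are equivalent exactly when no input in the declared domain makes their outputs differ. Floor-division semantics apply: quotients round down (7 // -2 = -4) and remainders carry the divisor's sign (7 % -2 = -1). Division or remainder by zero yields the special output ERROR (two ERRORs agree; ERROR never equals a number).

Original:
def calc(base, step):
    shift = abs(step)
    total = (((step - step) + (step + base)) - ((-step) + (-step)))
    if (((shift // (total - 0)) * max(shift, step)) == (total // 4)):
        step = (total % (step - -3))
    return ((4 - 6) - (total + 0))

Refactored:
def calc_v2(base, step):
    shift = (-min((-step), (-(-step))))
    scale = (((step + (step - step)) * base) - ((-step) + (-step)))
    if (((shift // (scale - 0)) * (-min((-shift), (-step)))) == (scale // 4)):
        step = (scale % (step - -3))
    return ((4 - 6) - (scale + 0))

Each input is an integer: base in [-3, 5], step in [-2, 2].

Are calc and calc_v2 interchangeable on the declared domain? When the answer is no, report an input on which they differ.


On input base=-3, step=-2, calc returns 7 while calc_v2 returns -4.
verdict: not equivalent; witness: base=-3, step=-2


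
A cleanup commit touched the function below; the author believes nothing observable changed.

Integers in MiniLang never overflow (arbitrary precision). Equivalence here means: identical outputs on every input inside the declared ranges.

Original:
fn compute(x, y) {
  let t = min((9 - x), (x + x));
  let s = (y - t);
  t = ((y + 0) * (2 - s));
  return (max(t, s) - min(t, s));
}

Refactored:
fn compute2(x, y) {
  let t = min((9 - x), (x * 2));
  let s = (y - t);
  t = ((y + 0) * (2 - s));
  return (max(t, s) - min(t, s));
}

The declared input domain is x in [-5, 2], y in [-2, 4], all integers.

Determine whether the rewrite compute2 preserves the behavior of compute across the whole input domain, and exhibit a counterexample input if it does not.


Although arithmetic usage differs, constant usage differs, 56/56 inputs agree.
verdict: equivalent


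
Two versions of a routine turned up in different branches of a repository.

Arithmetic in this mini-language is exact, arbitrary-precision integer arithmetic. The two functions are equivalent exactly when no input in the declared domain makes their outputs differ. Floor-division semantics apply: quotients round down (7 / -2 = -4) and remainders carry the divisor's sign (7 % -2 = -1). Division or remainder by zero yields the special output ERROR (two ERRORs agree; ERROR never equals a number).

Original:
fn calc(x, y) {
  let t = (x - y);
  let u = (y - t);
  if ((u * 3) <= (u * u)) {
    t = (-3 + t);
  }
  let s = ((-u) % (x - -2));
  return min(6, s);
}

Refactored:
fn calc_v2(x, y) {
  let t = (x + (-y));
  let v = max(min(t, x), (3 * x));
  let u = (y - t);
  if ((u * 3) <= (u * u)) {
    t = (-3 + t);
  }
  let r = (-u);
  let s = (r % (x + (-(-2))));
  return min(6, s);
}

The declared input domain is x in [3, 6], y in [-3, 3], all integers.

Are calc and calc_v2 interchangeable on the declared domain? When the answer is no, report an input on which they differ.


This is a faithful refactor — local variable names differ, and constant usage differs, and min/max/abs usage differs, and statement counts differ, and arithmetic usage differs, but the computed results match everywhere.
As a probe, take x=5, y=0: calc runs t=5, then u=-5, then ((u * 3) <= (u * u)) is true, then t=2, then s=5, then returns 5; calc_v2 runs t=5, then v=15, then u=-5, then ((u * 3) <= (u * u)) is true, then t=2, then r=5, then s=5, then returns 5; both end at 5.
Checked all 28 inputs in the declared domain: the outputs agree on every one.
verdict: equivalent


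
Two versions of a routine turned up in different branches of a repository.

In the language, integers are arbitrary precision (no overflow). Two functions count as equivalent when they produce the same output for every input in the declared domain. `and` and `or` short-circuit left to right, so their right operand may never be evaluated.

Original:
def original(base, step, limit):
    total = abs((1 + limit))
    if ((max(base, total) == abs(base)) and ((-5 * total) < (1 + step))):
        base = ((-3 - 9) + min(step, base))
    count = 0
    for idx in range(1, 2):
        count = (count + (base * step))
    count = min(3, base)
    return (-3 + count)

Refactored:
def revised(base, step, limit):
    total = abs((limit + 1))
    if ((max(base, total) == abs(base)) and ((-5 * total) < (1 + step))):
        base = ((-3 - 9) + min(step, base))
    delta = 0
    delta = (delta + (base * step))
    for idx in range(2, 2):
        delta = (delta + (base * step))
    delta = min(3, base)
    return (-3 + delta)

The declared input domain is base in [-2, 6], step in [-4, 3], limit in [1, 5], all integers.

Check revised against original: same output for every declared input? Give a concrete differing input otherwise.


Differences: local variable names differ, statement counts differ, arithmetic usage differs, loop structure differs — yet all 360 inputs agree.
verdict: equivalent


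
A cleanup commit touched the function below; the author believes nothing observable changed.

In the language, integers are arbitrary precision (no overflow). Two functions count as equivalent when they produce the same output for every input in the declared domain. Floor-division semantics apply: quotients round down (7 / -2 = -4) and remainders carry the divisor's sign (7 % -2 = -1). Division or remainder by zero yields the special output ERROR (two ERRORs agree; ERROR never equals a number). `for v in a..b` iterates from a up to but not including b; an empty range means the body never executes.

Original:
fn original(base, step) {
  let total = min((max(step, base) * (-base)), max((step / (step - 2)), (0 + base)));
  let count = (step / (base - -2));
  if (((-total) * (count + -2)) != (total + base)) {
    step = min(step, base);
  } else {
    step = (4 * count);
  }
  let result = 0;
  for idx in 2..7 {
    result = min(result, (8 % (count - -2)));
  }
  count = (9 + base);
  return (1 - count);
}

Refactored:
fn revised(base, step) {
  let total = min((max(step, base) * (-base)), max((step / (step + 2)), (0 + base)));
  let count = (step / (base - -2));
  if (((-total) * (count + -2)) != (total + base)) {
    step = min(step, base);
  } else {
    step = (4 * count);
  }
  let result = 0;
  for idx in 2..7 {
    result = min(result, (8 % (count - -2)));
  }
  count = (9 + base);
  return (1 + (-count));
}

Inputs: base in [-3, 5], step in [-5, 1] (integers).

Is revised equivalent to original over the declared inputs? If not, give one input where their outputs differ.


Evaluate both at base=-3, step=-2.
original: total := -6 | count := 2 | (((-total) * (count + -2)) != (total + base)): true | step := -3 | result := 0 | iter idx=2: | result := 0 | iter idx=3: | result := 0 | iter idx=4: | result := 0 | iter idx=5: | result := 0 | iter idx=6: | result := 0 | count := 6 | result -5
revised: divide-by-zero, output ERROR
-5 vs ERROR — the two versions disagree here.
verdict: not equivalent; witness: base=-3, step=-2


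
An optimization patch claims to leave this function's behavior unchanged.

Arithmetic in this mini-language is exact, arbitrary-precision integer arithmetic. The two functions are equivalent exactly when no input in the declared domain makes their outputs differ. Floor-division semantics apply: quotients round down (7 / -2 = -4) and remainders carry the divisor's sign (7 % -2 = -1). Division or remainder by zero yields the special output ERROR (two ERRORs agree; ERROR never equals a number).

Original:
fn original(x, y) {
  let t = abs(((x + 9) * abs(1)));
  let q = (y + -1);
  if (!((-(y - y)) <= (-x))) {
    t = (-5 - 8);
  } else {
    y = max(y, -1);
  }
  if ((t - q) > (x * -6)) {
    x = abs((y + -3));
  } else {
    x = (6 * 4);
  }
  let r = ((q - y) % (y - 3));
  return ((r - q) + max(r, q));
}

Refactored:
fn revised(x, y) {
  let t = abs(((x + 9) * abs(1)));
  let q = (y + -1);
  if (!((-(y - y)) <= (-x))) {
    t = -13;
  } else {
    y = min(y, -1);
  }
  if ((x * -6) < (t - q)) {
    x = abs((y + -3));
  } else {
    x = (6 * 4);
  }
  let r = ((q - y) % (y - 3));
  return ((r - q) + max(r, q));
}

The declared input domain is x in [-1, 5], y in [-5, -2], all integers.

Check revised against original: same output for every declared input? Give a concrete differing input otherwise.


The rewrite breaks on x=-1, y=-4, where the results are 5 and 3.
original: t := 8 | q := -5 | (!((-(y - y)) <= (-x))): false | y := -1 | ((t - q) > (x * -6)): true | x := 4 | r := 0 | result 5
revised: t := 8 | q := -5 | (!((-(y - y)) <= (-x))): false | y := -4 | ((x * -6) < (t - q)): true | x := 7 | r := -1 | result 3
verdict: not equivalent; witness: x=-1, y=-4


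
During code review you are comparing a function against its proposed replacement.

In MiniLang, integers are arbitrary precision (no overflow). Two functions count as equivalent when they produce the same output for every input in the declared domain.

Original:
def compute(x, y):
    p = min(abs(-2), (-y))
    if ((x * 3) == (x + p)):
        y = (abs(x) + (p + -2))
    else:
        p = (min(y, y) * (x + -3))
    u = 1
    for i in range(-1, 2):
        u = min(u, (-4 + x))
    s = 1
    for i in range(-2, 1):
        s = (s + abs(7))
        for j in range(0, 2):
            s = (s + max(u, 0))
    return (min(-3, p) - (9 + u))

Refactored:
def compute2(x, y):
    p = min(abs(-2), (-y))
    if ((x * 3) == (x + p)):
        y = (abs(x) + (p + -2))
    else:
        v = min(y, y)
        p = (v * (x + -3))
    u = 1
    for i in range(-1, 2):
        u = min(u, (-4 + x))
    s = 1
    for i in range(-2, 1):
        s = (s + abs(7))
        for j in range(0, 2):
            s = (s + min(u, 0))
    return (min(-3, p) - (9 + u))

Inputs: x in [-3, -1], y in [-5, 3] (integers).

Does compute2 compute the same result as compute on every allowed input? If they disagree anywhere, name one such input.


Equivalent. The one real change (`max(u, 0)` became `min(u, 0)`) has no effect anywhere in the declared ranges.
Checked all 27 inputs in the declared domain: the outputs agree on every one.
One worked example (x=-2, y=-3) — compute: p=2, then ((x * 3) == (x + p)) is false, then p=15, then u=1, then (i=-1), then u=-6, then (i=0), then u=-6, then (i=1), then u=-6, then s=1, then (i=-2), then s=8, then (j=0), then s=8, then (j=1), then s=8, then (i=-1), then s=15, then (j=0), then s=15, then (j=1), then s=15, then (i=0), then s=22, then (j=0), then s=22, then (j=1), then s=22, then returns -6; compute2: p=2, then ((x * 3) == (x + p)) is false, then v=-3, then p=15, then u=1, then (i=-1), then u=-6, then (i=0), then u=-6, then (i=1), then u=-6, then s=1, then (i=-2), then s=8, then (j=0), then s=2, then (j=1), then s=-4, then (i=-1), then s=3, then (j=0), then s=-3, then (j=1), then s=-9, then (i=0), then s=-2, then (j=0), then s=-8, then (j=1), then s=-14, then returns -6; agreement on -6.
verdict: equivalent


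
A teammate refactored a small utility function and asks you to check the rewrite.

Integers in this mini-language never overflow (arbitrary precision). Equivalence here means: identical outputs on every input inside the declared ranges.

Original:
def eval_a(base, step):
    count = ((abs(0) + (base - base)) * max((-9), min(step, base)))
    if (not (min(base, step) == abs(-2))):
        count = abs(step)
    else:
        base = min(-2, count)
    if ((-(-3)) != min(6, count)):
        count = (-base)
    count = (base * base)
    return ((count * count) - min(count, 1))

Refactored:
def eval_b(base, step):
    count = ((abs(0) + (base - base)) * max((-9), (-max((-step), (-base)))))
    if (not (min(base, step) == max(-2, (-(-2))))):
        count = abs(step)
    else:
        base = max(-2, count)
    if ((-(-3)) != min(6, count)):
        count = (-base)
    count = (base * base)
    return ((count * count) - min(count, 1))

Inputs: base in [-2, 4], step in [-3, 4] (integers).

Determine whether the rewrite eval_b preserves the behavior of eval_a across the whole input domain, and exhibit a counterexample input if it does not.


These are not equivalent — on base=2, step=2 the outputs split (15 vs 0).
eval_a: count := 0 | (not (min(base, step) == abs(-2))): false | base := -2 | ((-(-3)) != min(6, count)): true | count := 2 | count := 4 | result 15
eval_b: count := 0 | (not (min(base, step) == max(-2, (-(-2))))): false | base := 0 | ((-(-3)) != min(6, count)): true | count := 0 | count := 0 | result 0
verdict: not equivalent; witness: base=2, step=2


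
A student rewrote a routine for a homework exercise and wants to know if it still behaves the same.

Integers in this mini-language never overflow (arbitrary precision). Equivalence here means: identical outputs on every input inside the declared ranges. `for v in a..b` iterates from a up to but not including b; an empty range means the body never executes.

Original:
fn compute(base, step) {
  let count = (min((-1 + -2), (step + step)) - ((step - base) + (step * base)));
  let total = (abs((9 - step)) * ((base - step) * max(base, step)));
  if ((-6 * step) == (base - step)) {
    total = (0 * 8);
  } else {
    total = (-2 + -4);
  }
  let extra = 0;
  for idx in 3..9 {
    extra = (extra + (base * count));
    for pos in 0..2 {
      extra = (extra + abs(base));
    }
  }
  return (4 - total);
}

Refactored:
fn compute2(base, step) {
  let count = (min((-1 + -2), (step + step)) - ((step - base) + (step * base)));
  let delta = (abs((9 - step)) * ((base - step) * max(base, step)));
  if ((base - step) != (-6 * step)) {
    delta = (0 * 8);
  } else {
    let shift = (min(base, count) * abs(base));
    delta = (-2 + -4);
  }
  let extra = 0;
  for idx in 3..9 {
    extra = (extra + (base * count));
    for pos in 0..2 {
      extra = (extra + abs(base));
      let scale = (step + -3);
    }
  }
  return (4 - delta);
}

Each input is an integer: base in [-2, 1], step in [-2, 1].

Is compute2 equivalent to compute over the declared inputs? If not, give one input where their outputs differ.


Try base=-2, step=-2.
compute: count = -8; total = 0; ((-6 * step) == (base - step)) -> false; total = -6; extra = 0; [idx=3]; extra = 16; [pos=0]; extra = 18; [pos=1]; extra = 20; [idx=4]; extra = 36; [pos=0]; extra = 38; [pos=1]; extra = 40; [idx=5]; extra = 56; [pos=0]; extra = 58; [pos=1]; extra = 60; [idx=6]; extra = 76; [pos=0]; extra = 78; [pos=1]; extra = 80; [idx=7]; extra = 96; [pos=0]; extra = 98; [pos=1]; extra = 100; [idx=8]; extra = 116; [pos=0]; extra = 118; [pos=1]; extra = 120; return 10
compute2: count = -8; delta = 0; ((base - step) != (-6 * step)) -> true; delta = 0; extra = 0; [idx=3]; extra = 16; [pos=0]; extra = 18; scale = -5; [pos=1]; extra = 20; scale = -5; [idx=4]; extra = 36; [pos=0]; extra = 38; scale = -5; [pos=1]; extra = 40; scale = -5; [idx=5]; extra = 56; [pos=0]; extra = 58; scale = -5; [pos=1]; extra = 60; scale = -5; [idx=6]; extra = 76; [pos=0]; extra = 78; scale = -5; [pos=1]; extra = 80; scale = -5; [idx=7]; extra = 96; [pos=0]; extra = 98; scale = -5; [pos=1]; extra = 100; scale = -5; [idx=8]; extra = 116; [pos=0]; extra = 118; scale = -5; [pos=1]; extra = 120; scale = -5; return 4
10 against 4: the behavior changed.
verdict: not equivalent; witness: base=-2, step=-2


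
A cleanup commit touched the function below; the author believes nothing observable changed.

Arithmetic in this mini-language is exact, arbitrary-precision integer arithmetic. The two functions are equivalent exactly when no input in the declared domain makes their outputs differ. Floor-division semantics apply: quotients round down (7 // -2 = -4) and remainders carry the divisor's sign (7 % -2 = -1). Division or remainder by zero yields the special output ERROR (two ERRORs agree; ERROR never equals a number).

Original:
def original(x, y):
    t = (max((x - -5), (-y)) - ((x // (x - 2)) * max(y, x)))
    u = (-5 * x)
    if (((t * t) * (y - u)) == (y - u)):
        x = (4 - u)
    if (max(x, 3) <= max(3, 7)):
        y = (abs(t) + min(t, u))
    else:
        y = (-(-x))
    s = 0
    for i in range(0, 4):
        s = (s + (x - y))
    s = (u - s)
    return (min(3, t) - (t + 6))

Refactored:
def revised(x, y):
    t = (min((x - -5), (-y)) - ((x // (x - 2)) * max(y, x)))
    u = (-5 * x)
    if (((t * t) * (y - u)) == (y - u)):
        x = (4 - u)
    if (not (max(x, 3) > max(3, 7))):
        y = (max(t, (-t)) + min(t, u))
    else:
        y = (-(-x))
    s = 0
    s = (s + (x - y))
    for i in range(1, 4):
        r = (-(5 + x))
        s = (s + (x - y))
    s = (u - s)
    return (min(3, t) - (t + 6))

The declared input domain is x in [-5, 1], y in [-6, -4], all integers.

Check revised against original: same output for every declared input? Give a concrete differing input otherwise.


Evaluate both at x=-5, y=-6.
original: t := 6 | u := 25 | (((t * t) * (y - u)) == (y - u)): false | (max(x, 3) <= max(3, 7)): true | y := 12 | s := 0 | iter i=0: | s := -17 | iter i=1: | s := -34 | iter i=2: | s := -51 | iter i=3: | s := -68 | s := 93 | result -9
revised: t := 0 | u := 25 | (((t * t) * (y - u)) == (y - u)): false | (not (max(x, 3) > max(3, 7))): true | y := 0 | s := 0 | s := -5 | iter i=1: | r := 0 | s := -10 | iter i=2: | r := 0 | s := -15 | iter i=3: | r := 0 | s := -20 | s := 45 | result -6
-9 and -6 differ, so these are not the same function on this domain.
verdict: not equivalent; witness: x=-5, y=-6


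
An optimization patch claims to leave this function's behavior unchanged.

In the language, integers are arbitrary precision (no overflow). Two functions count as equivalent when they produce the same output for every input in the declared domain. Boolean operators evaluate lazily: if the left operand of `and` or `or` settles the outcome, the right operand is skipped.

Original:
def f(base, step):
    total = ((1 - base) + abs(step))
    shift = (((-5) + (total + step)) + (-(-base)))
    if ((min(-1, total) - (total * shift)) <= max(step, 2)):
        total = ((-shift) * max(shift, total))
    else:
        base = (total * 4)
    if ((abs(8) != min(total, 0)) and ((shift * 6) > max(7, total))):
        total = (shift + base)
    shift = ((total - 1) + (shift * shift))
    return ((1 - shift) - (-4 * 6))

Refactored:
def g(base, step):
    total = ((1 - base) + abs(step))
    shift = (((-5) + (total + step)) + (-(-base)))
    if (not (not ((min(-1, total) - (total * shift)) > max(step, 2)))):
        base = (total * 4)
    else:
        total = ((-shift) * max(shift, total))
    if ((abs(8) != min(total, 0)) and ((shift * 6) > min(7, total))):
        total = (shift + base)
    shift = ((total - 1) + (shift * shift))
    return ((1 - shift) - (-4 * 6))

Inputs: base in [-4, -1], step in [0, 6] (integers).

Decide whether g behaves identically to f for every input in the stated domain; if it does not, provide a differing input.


Equivalent. Although `max(7, total)` became `min(7, total)`, no input in the stated domain can expose it.
Every one of the 28 inputs gives matching results.
As a probe, take base=-2, step=1: f runs total becomes 4; next shift becomes -2; next ((min(-1, total) - (total * shift)) <= max(step, 2)) evaluates to false; next base becomes 16; next ((abs(8) != min(total, 0)) and ((shift * 6) > max(7, total))) evaluates to false; next shift becomes 7; next final value 18; g runs total becomes 4; next shift becomes -2; next (not (not ((min(-1, total) - (total * shift)) > max(step, 2)))) evaluates to true; next base becomes 16; next ((abs(8) != min(total, 0)) and ((shift * 6) > min(7, total))) evaluates to false; next shift becomes 7; next final value 18; both end at 18.
verdict: equivalent


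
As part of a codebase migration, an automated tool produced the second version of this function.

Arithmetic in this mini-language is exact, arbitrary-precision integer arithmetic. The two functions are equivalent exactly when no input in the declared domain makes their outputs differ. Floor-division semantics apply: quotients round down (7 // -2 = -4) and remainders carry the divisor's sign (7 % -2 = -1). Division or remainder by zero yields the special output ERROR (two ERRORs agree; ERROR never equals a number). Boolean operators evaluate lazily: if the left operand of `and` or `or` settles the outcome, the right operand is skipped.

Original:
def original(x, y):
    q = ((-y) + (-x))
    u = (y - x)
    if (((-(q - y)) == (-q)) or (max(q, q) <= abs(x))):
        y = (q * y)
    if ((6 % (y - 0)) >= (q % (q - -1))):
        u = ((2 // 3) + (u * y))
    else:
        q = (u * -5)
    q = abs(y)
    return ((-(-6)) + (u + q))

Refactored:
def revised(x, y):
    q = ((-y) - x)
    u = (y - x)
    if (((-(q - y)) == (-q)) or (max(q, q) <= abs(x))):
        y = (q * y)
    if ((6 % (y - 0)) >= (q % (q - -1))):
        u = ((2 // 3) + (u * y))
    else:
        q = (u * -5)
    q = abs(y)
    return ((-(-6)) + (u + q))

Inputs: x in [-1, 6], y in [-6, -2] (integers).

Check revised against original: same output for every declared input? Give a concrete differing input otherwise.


Reading the diff, among the changes: arithmetic usage differs.
One worked example (x=3, y=-6) — original: q becomes 3; next u becomes -9; next (((-(q - y)) == (-q)) or (max(q, q) <= abs(x))) evaluates to true; next y becomes -18; next ((6 % (y - 0)) >= (q % (q - -1))) evaluates to false; next q becomes 45; next q becomes 18; next final value 15; revised: q becomes 3; next u becomes -9; next (((-(q - y)) == (-q)) or (max(q, q) <= abs(x))) evaluates to true; next y becomes -18; next ((6 % (y - 0)) >= (q % (q - -1))) evaluates to false; next q becomes 45; next q becomes 18; next final value 15; agreement on 15.
An exhaustive pass over the 40 declared inputs shows identical outputs.
verdict: equivalent


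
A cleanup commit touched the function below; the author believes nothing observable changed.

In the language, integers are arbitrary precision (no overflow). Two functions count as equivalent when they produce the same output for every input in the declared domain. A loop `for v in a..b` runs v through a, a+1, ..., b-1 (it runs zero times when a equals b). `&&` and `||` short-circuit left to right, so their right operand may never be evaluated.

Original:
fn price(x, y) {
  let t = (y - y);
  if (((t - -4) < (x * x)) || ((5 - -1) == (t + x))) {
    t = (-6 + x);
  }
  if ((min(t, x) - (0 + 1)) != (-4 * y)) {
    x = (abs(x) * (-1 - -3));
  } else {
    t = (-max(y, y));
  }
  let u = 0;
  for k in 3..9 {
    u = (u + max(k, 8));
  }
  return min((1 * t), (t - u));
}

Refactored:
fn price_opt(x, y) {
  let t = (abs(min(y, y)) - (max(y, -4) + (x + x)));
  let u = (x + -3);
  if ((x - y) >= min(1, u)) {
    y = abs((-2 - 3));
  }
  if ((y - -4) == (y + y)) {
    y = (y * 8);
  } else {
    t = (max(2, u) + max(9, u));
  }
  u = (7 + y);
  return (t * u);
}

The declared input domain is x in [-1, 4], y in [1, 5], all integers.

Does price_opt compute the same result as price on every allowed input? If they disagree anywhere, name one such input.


There is a counterexample at x=-1, y=1: -48 on one side, 132 on the other.
price: t=0, then (((t - -4) < (x * x)) || ((5 - -1) == (t + x))) is false, then ((min(t, x) - (0 + 1)) != (-4 * y)) is true, then x=2, then u=0, then (k=3), then u=8, then (k=4), then u=16, then (k=5), then u=24, then (k=6), then u=32, then (k=7), then u=40, then (k=8), then u=48, then returns -48
price_opt: t=2, then u=-4, then ((x - y) >= min(1, u)) is true, then y=5, then ((y - -4) == (y + y)) is false, then t=11, then u=12, then returns 132
verdict: not equivalent; witness: x=-1, y=1


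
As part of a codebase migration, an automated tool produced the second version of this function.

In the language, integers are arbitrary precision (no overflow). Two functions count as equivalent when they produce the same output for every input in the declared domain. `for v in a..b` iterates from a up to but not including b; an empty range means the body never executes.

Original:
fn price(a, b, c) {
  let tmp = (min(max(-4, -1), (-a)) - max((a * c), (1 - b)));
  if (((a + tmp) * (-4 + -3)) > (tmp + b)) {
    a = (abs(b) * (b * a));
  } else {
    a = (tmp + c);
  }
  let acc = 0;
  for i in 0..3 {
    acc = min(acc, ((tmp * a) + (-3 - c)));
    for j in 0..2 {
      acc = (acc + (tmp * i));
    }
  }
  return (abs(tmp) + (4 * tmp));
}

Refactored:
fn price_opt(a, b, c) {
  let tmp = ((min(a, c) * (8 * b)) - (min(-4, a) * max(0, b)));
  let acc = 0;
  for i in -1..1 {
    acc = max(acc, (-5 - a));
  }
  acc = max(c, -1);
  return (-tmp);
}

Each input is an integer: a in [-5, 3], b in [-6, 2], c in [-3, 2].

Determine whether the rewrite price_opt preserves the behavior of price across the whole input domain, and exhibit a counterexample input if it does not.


The rewrite breaks on a=-5, b=-6, c=-3, where the results are -48 and -240.
price: tmp := -16 | (((a + tmp) * (-4 + -3)) > (tmp + b)): true | a := 180 | acc := 0 | iter i=0: | acc := -2880 | iter j=0: | acc := -2880 | iter j=1: | acc := -2880 | iter i=1: | acc := -2880 | iter j=0: | acc := -2896 | iter j=1: | acc := -2912 | iter i=2: | acc := -2912 | iter j=0: | acc := -2944 | iter j=1: | acc := -2976 | result -48
price_opt: tmp := 240 | acc := 0 | iter i=-1: | acc := 0 | iter i=0: | acc := 0 | acc := -1 | result -240
verdict: not equivalent; witness: a=-5, b=-6, c=-3


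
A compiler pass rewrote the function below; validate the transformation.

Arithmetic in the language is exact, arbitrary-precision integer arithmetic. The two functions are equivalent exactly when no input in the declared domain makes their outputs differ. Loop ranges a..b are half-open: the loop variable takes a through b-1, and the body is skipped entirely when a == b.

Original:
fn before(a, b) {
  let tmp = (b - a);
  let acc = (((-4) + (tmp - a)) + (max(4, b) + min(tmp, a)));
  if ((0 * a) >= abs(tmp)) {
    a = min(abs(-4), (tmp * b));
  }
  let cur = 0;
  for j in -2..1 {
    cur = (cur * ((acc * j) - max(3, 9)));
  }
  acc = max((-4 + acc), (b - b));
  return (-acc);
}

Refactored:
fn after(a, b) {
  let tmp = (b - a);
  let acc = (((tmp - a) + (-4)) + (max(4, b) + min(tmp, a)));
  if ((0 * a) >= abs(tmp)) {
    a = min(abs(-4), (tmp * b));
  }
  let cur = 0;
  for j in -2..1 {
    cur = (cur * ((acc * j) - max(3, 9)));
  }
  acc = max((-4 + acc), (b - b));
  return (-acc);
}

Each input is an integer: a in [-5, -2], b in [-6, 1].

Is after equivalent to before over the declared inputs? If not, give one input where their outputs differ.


The two are interchangeable: same computation, different form, and every declared input agrees.
Tracing a=-2, b=1: before: tmp becomes 3; next acc becomes 3; next ((0 * a) >= abs(tmp)) evaluates to false; next cur becomes 0; next at j=-2:; next cur becomes 0; next at j=-1:; next cur becomes 0; next at j=0:; next cur becomes 0; next acc becomes 0; next final value 0 | after: tmp becomes 3; next acc becomes 3; next ((0 * a) >= abs(tmp)) evaluates to false; next cur becomes 0; next at j=-2:; next cur becomes 0; next at j=-1:; next cur becomes 0; next at j=0:; next cur becomes 0; next acc becomes 0; next final value 0 — matching result 0.
Across all 32 domain points the two functions coincide.
verdict: equivalent


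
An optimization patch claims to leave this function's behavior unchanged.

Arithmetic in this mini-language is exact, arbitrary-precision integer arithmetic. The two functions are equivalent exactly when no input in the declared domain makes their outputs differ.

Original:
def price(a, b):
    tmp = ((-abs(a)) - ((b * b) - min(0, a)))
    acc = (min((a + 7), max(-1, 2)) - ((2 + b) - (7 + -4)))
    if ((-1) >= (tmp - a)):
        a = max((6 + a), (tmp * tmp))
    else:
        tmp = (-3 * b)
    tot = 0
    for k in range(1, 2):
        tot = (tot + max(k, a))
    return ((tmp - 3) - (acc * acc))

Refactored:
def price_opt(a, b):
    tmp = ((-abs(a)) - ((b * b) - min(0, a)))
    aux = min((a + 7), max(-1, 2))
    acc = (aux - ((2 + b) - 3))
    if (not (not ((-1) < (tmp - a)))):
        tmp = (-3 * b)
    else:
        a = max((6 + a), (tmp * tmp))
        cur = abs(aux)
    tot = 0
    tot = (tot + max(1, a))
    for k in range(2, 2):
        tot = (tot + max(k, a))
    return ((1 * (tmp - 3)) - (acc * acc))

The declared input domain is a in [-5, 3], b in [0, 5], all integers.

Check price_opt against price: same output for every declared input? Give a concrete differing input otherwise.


The two versions differ — the changes include min/max/abs usage differs; also statement counts differ; also constant usage differs; also loop structure differs; also boolean connective usage differs; also local variable names differ; also comparison usage differs; also arithmetic usage differs.
As a probe, take a=-4, b=0: price runs tmp := -8 | acc := 3 | ((-1) >= (tmp - a)): true | a := 64 | tot := 0 | iter k=1: | tot := 64 | result -20; price_opt runs tmp := -8 | aux := 2 | acc := 3 | (not (not ((-1) < (tmp - a)))): false | a := 64 | cur := 2 | tot := 0 | tot := 64 | loop over k: empty range | result -20; both end at -20.
Checked all 54 inputs in the declared domain: the outputs agree on every one.
verdict: equivalent


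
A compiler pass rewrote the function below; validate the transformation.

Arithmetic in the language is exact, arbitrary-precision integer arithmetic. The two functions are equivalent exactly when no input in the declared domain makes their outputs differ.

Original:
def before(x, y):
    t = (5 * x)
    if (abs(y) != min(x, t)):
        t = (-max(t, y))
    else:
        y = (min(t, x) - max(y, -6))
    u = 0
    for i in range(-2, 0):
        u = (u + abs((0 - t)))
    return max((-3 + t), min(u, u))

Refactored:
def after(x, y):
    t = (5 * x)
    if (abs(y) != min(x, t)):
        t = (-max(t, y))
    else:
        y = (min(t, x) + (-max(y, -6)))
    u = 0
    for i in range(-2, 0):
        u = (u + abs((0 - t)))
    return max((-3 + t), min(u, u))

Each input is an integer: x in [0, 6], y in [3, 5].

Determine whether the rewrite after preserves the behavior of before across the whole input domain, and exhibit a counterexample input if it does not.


The two versions differ — the changes include arithmetic usage differs.
Spot check at x=2, y=5 — before: t becomes 10; next (abs(y) != min(x, t)) evaluates to true; next t becomes -10; next u becomes 0; next at i=-2:; next u becomes 10; next at i=-1:; next u becomes 20; next final value 20. after: t becomes 10; next (abs(y) != min(x, t)) evaluates to true; next t becomes -10; next u becomes 0; next at i=-2:; next u becomes 10; next at i=-1:; next u becomes 20; next final value 20. Both give 20.
Sweeping the whole domain (21 inputs) finds no disagreement.
verdict: equivalent


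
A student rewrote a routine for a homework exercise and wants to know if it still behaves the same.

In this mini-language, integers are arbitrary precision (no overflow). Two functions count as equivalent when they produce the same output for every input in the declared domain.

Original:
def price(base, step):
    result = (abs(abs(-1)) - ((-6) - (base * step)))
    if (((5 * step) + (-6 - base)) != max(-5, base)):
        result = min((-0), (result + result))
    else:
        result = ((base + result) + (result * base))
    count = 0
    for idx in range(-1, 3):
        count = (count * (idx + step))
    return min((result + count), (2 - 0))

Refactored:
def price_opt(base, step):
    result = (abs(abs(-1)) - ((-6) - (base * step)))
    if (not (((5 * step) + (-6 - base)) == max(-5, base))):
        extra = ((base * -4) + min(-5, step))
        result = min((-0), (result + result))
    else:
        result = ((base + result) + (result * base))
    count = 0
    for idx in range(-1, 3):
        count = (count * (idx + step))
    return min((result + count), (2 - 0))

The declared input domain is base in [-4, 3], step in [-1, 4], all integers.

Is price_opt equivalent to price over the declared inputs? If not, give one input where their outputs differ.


Equivalent — the differences include local variable names differ; and arithmetic usage differs; and comparison usage differs; and constant usage differs; and min/max/abs usage differs; and statement counts differ; and boolean connective usage differs, yet no declared input distinguishes the two.
Spot check at base=-3, step=0 — price: result := 7 | (((5 * step) + (-6 - base)) != max(-5, base)): false | result := -17 | count := 0 | iter idx=-1: | count := 0 | iter idx=0: | count := 0 | iter idx=1: | count := 0 | iter idx=2: | count := 0 | result -17. price_opt: result := 7 | (not (((5 * step) + (-6 - base)) == max(-5, base))): false | result := -17 | count := 0 | iter idx=-1: | count := 0 | iter idx=0: | count := 0 | iter idx=1: | count := 0 | iter idx=2: | count := 0 | result -17. Both give -17.
Checked all 48 inputs in the declared domain: the outputs agree on every one.
verdict: equivalent


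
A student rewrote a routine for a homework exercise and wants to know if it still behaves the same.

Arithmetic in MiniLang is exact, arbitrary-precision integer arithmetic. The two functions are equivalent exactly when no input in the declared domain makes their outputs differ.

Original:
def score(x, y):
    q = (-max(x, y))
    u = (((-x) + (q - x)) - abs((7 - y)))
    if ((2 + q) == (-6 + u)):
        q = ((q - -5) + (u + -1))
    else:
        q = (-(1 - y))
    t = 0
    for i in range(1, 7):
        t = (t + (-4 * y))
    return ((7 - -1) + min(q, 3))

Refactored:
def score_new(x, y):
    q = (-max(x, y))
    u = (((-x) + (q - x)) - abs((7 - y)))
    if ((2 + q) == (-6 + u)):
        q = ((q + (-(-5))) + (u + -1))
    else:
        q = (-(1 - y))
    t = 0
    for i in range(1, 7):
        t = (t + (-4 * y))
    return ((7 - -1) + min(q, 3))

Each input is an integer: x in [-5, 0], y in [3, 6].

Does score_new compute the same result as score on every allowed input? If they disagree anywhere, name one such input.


The two versions differ — the changes include arithmetic usage differs.
Tracing x=-4, y=5: score: q becomes -5; next u becomes 1; next ((2 + q) == (-6 + u)) evaluates to false; next q becomes 4; next t becomes 0; next at i=1:; next t becomes -20; next at i=2:; next t becomes -40; next at i=3:; next t becomes -60; next at i=4:; next t becomes -80; next at i=5:; next t becomes -100; next at i=6:; next t becomes -120; next final value 11 | score_new: q becomes -5; next u becomes 1; next ((2 + q) == (-6 + u)) evaluates to false; next q becomes 4; next t becomes 0; next at i=1:; next t becomes -20; next at i=2:; next t becomes -40; next at i=3:; next t becomes -60; next at i=4:; next t becomes -80; next at i=5:; next t becomes -100; next at i=6:; next t becomes -120; next final value 11 — matching result 11.
Every one of the 24 inputs gives matching results.
verdict: equivalent


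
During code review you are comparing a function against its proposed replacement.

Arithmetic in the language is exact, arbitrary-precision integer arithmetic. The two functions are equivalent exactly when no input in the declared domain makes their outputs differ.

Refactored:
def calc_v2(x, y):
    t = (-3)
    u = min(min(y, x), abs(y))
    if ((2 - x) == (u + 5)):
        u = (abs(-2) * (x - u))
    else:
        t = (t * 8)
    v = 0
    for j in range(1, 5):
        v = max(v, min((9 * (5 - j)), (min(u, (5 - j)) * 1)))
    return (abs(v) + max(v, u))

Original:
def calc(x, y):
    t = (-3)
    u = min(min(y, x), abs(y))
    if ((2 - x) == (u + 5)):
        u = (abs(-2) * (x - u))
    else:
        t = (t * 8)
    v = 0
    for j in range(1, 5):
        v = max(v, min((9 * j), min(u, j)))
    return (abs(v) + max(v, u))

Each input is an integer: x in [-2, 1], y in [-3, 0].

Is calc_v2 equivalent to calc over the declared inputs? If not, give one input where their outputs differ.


Side by side, the visible changes include: constant usage differs; and arithmetic usage differs.
One worked example (x=1, y=-3) — calc: t=-3, then u=-3, then ((2 - x) == (u + 5)) is false, then t=-24, then v=0, then (j=1), then v=0, then (j=2), then v=0, then (j=3), then v=0, then (j=4), then v=0, then returns 0; calc_v2: t=-3, then u=-3, then ((2 - x) == (u + 5)) is false, then t=-24, then v=0, then (j=1), then v=0, then (j=2), then v=0, then (j=3), then v=0, then (j=4), then v=0, then returns 0; agreement on 0.
Across all 16 domain points the two functions coincide.
verdict: equivalent


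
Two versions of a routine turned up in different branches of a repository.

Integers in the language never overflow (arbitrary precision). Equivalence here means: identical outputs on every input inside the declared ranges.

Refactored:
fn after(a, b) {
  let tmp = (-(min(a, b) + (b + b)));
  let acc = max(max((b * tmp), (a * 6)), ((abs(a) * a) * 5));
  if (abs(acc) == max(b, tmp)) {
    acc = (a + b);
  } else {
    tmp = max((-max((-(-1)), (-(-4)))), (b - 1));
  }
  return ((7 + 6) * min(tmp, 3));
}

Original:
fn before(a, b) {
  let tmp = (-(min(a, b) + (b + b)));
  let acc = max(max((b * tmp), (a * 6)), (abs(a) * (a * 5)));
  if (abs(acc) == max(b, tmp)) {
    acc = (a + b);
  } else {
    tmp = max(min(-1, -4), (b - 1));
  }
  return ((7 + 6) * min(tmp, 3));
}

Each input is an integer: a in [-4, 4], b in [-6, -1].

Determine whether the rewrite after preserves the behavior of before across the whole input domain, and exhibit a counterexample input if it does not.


Changes here: min/max/abs usage differs; the full 54-point sweep finds no disagreement.
verdict: equivalent


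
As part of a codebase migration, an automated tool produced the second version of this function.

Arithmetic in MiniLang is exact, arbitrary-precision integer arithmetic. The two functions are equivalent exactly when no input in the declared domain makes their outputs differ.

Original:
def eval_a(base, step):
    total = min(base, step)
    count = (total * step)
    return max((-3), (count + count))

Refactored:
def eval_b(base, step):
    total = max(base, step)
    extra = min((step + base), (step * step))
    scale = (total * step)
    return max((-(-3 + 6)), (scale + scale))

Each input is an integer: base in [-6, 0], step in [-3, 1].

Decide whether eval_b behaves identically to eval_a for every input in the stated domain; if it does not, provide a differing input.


The rewrite breaks on base=-6, step=-3, where the results are 36 and 18.
eval_a: total = -6; count = 18; return 36
eval_b: total = -3; extra = -9; scale = 9; return 18
verdict: not equivalent; witness: base=-6, step=-3
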